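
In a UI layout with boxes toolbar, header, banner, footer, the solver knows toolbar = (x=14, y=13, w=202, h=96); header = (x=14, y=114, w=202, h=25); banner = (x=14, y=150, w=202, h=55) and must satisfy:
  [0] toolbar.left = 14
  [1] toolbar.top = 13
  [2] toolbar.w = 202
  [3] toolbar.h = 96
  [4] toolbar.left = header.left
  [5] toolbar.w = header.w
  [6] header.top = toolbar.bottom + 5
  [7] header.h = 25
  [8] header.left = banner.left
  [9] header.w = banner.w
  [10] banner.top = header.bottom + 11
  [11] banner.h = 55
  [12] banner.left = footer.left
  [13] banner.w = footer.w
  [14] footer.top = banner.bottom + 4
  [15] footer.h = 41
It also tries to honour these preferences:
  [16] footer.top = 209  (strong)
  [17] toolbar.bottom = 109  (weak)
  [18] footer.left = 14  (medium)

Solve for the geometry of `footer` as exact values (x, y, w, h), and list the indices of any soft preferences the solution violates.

1. footer.x = 14  [banner.left = footer.left]
2. footer.w = 202  [banner.w = footer.w]
3. footer.y = 209  [footer.top = banner.bottom + 4]
4. footer.h = 41  [footer.h = 41]

footer = (x=14, y=209, w=202, h=41)
violated soft preferences: none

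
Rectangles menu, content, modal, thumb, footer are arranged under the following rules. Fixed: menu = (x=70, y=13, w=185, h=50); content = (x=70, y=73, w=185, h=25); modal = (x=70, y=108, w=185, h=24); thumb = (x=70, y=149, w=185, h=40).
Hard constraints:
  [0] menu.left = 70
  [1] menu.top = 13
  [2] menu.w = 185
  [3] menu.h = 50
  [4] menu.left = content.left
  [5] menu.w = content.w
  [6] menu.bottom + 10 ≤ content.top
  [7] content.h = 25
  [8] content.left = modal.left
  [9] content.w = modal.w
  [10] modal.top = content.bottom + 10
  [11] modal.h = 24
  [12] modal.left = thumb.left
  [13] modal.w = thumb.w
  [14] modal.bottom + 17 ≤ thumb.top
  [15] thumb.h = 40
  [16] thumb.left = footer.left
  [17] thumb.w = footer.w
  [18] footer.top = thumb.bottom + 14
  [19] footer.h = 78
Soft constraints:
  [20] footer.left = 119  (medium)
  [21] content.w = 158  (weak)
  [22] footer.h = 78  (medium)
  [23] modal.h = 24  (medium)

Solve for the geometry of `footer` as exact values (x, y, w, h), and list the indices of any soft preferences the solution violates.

1. footer.x = 70  [thumb.left = footer.left]
2. footer.w = 185  [thumb.w = footer.w]
3. footer.y = 203  [footer.top = thumb.bottom + 14]
4. footer.h = 78  [footer.h = 78]

footer = (x=70, y=203, w=185, h=78)
violated soft preferences: 20, 21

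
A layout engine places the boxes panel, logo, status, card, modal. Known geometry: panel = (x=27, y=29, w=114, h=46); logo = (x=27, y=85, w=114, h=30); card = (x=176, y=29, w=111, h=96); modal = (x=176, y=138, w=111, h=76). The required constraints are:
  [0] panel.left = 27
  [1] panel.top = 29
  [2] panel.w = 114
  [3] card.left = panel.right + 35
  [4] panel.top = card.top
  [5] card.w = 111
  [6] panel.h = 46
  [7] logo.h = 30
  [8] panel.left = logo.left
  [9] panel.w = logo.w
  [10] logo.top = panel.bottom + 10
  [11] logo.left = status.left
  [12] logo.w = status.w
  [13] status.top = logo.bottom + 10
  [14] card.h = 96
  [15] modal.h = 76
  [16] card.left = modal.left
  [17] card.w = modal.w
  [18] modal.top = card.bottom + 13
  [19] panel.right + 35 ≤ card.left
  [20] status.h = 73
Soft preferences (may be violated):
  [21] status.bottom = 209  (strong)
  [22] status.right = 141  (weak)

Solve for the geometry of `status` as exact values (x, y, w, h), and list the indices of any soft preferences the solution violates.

status = (x=27, y=125, w=114, h=73)
violated soft preferences: 21

1. status.x = 27  [logo.left = status.left]
2. status.w = 114  [logo.w = status.w]
3. status.y = 125  [status.top = logo.bottom + 10]
4. status.h = 73  [status.h = 73]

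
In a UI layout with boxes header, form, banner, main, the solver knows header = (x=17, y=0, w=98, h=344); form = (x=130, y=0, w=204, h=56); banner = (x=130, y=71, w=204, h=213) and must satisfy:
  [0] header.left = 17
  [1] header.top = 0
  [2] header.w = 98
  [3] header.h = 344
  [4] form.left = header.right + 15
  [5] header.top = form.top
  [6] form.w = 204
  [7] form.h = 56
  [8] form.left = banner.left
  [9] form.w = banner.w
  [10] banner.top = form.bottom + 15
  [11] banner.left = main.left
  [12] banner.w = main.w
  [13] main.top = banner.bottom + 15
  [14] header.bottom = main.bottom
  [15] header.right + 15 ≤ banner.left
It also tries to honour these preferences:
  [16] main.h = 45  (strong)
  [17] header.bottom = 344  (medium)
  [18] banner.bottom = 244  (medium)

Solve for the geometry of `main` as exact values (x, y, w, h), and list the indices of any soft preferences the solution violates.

main = (x=130, y=299, w=204, h=45)
violated soft preferences: 18

1. main.x = 130  [banner.left = main.left]
2. main.w = 204  [banner.w = main.w]
3. main.y = 299  [main.top = banner.bottom + 15]
4. main.h = 45  [header.bottom = main.bottom]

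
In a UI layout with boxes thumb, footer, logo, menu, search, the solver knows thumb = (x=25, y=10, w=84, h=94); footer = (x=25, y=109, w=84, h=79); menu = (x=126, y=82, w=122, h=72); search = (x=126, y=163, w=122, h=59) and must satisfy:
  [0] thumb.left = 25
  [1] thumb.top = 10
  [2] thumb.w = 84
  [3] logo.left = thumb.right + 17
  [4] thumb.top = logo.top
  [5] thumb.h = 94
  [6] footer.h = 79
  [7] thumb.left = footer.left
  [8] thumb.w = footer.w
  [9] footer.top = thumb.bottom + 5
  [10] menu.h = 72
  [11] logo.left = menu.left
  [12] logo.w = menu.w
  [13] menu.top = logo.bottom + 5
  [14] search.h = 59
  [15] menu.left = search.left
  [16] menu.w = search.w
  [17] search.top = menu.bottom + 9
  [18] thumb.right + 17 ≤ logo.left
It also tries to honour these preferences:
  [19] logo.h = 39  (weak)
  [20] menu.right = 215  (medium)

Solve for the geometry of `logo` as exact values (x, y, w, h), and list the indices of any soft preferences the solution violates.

logo = (x=126, y=10, w=122, h=67)
violated soft preferences: 19, 20

1. logo.x = 126  [logo.left = thumb.right + 17]
2. logo.y = 10  [thumb.top = logo.top]
3. logo.w = 122  [logo.w = menu.w]
4. logo.h = 67  [menu.top = logo.bottom + 5]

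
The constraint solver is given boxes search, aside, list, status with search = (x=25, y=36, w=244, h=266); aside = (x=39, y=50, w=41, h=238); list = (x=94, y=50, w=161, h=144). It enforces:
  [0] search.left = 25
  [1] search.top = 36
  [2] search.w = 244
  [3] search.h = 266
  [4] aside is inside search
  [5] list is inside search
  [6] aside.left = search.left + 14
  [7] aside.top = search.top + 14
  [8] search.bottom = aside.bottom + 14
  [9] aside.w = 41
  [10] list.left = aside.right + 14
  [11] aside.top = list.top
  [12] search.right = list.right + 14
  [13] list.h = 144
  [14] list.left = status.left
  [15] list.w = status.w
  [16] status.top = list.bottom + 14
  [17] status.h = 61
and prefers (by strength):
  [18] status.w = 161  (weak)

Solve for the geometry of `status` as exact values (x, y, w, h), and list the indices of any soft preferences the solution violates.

1. status.x = 94  [list.left = status.left]
2. status.w = 161  [list.w = status.w]
3. status.y = 208  [status.top = list.bottom + 14]
4. status.h = 61  [status.h = 61]

status = (x=94, y=208, w=161, h=61)
violated soft preferences: none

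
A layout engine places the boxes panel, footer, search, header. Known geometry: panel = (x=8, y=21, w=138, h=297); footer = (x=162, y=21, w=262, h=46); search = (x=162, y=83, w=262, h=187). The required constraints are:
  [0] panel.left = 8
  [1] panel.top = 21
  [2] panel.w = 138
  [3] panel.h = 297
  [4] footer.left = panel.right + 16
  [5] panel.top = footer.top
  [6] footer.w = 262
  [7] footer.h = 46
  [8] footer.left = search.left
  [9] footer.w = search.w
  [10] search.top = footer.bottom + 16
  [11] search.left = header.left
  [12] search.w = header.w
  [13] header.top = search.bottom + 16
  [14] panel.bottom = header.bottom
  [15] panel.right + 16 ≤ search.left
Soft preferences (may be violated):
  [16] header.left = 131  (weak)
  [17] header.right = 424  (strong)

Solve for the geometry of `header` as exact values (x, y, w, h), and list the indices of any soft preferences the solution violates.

header = (x=162, y=286, w=262, h=32)
violated soft preferences: 16

1. header.x = 162  [search.left = header.left]
2. header.w = 262  [search.w = header.w]
3. header.y = 286  [header.top = search.bottom + 16]
4. header.h = 32  [panel.bottom = header.bottom]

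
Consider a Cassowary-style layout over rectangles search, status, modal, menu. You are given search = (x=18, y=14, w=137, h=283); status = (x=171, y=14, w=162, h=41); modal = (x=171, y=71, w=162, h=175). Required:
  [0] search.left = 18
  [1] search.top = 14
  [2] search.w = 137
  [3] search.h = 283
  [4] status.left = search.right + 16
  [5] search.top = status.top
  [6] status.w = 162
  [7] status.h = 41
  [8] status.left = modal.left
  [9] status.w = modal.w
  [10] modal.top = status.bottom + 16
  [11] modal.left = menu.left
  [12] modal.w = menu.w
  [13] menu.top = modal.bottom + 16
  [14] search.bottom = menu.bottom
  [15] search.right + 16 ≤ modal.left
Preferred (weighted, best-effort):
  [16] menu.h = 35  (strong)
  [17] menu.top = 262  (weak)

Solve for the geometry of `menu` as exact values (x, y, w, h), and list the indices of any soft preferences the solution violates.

1. menu.x = 171  [modal.left = menu.left]
2. menu.w = 162  [modal.w = menu.w]
3. menu.y = 262  [menu.top = modal.bottom + 16]
4. menu.h = 35  [search.bottom = menu.bottom]

menu = (x=171, y=262, w=162, h=35)
violated soft preferences: none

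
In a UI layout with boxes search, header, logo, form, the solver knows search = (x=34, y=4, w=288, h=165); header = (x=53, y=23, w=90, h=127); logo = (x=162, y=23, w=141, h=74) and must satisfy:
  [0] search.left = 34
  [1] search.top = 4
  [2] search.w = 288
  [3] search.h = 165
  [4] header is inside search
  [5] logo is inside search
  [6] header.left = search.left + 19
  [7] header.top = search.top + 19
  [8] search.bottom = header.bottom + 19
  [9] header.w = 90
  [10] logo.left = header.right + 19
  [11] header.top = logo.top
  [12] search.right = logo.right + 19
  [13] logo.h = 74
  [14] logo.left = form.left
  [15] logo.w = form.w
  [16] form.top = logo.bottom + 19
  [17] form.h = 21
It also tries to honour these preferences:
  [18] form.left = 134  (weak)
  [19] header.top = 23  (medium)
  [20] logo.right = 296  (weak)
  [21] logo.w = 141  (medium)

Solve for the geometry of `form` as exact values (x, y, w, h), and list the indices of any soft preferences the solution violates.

form = (x=162, y=116, w=141, h=21)
violated soft preferences: 18, 20

1. form.x = 162  [logo.left = form.left]
2. form.w = 141  [logo.w = form.w]
3. form.y = 116  [form.top = logo.bottom + 19]
4. form.h = 21  [form.h = 21]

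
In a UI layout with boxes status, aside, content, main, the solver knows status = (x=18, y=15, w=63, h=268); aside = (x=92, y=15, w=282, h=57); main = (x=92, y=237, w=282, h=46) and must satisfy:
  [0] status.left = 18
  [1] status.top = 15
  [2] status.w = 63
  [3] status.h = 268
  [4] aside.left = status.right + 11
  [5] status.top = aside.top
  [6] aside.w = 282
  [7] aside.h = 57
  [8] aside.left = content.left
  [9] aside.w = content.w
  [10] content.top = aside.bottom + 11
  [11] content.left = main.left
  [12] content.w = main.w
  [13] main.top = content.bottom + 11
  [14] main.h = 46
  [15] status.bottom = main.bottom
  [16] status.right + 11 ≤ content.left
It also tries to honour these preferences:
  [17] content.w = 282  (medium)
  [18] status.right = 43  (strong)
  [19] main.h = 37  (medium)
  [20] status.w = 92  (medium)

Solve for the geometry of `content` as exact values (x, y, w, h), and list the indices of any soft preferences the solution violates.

content = (x=92, y=83, w=282, h=143)
violated soft preferences: 18, 19, 20

1. content.x = 92  [aside.left = content.left]
2. content.w = 282  [aside.w = content.w]
3. content.y = 83  [content.top = aside.bottom + 11]
4. content.h = 143  [main.top = content.bottom + 11]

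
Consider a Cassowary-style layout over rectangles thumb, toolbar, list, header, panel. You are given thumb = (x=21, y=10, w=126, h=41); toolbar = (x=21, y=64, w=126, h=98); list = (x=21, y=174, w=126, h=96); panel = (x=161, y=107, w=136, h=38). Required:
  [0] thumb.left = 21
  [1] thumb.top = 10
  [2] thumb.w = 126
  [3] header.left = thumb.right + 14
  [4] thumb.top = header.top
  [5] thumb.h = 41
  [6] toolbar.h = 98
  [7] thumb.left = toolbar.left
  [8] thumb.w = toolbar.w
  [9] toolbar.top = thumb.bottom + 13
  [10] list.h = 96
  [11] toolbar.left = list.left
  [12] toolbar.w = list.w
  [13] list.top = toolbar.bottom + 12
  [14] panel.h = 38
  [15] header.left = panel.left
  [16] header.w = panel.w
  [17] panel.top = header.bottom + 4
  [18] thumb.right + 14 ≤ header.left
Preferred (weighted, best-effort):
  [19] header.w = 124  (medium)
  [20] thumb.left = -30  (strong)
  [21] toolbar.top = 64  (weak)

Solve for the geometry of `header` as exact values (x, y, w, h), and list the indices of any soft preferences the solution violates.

1. header.x = 161  [header.left = thumb.right + 14]
2. header.y = 10  [thumb.top = header.top]
3. header.w = 136  [header.w = panel.w]
4. header.h = 93  [panel.top = header.bottom + 4]

header = (x=161, y=10, w=136, h=93)
violated soft preferences: 19, 20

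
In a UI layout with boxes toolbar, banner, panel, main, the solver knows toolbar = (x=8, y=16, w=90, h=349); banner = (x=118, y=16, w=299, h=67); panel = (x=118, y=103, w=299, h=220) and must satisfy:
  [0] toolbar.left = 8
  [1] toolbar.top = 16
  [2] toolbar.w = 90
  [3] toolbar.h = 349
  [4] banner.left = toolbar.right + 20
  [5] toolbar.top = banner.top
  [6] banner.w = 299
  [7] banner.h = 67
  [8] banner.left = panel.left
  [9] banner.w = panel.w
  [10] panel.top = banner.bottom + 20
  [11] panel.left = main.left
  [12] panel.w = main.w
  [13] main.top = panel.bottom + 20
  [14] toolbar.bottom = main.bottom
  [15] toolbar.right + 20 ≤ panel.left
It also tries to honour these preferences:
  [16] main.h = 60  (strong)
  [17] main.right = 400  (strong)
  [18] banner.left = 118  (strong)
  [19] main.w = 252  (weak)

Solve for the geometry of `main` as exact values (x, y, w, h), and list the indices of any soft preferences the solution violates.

1. main.x = 118  [panel.left = main.left]
2. main.w = 299  [panel.w = main.w]
3. main.y = 343  [main.top = panel.bottom + 20]
4. main.h = 22  [toolbar.bottom = main.bottom]

main = (x=118, y=343, w=299, h=22)
violated soft preferences: 16, 17, 19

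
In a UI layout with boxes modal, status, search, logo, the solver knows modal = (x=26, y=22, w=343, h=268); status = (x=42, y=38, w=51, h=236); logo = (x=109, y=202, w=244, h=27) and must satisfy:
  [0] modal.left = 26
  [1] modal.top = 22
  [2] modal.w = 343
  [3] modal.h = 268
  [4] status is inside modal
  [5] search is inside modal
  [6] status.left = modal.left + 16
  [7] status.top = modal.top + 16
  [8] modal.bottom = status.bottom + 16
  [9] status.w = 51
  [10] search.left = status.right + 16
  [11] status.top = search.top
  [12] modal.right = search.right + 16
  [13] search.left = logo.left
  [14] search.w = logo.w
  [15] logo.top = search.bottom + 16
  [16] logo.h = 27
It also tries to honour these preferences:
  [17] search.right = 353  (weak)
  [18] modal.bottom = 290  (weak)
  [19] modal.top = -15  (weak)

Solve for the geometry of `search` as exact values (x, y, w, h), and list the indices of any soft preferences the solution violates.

1. search.x = 109  [search.left = status.right + 16]
2. search.y = 38  [status.top = search.top]
3. search.w = 244  [modal.right = search.right + 16]
4. search.h = 148  [logo.top = search.bottom + 16]

search = (x=109, y=38, w=244, h=148)
violated soft preferences: 19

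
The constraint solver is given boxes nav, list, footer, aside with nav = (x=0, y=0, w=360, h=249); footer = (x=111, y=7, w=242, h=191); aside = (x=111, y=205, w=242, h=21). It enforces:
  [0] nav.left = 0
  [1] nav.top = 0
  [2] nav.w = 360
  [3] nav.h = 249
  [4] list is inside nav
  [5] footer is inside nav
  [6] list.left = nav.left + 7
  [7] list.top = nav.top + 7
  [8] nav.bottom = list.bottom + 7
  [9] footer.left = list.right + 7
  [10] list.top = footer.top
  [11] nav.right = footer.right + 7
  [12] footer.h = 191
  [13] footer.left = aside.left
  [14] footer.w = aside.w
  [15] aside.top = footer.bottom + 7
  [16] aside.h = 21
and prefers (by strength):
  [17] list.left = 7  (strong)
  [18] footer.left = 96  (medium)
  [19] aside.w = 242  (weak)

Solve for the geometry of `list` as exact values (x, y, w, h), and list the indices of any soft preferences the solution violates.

1. list.x = 7  [list.left = nav.left + 7]
2. list.y = 7  [list.top = nav.top + 7]
3. list.h = 235  [nav.bottom = list.bottom + 7]
4. list.w = 97  [footer.left = list.right + 7]

list = (x=7, y=7, w=97, h=235)
violated soft preferences: 18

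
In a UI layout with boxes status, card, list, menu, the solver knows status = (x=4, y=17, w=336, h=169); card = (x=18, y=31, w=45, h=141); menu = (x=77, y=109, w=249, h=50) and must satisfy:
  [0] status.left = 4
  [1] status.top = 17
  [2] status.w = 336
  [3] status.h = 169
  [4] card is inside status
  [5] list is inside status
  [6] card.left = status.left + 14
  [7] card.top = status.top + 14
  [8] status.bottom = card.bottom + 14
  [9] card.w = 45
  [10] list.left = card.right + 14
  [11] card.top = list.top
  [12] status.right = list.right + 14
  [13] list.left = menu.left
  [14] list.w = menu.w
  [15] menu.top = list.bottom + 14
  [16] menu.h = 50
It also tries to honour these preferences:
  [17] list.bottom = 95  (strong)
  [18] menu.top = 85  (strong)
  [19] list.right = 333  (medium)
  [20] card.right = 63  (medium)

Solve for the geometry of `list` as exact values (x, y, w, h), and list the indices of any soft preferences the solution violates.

1. list.x = 77  [list.left = card.right + 14]
2. list.y = 31  [card.top = list.top]
3. list.w = 249  [status.right = list.right + 14]
4. list.h = 64  [menu.top = list.bottom + 14]

list = (x=77, y=31, w=249, h=64)
violated soft preferences: 18, 19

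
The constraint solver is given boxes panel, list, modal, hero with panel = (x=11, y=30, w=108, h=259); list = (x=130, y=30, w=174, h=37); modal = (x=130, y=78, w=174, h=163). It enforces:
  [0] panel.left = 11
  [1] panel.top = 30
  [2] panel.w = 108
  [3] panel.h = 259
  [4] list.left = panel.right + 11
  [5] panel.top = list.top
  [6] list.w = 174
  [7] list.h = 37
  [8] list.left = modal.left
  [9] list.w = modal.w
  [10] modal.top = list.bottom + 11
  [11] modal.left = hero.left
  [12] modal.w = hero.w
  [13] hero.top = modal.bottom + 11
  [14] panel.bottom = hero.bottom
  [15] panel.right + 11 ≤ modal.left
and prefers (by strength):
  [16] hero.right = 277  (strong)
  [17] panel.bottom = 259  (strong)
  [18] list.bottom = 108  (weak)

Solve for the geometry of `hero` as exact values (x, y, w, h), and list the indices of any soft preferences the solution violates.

hero = (x=130, y=252, w=174, h=37)
violated soft preferences: 16, 17, 18

1. hero.x = 130  [modal.left = hero.left]
2. hero.w = 174  [modal.w = hero.w]
3. hero.y = 252  [hero.top = modal.bottom + 11]
4. hero.h = 37  [panel.bottom = hero.bottom]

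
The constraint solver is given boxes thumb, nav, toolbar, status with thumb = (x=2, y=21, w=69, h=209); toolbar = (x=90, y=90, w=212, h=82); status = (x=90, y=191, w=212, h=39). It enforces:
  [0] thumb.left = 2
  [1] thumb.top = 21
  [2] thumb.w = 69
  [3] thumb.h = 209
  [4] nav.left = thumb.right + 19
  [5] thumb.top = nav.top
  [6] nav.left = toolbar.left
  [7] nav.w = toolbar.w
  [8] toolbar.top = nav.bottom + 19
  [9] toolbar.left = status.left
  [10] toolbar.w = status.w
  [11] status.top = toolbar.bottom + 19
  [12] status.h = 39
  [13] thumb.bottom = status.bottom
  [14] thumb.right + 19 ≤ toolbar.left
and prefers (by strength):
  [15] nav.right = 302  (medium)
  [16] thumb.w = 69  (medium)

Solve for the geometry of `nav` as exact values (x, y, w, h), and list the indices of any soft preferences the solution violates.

1. nav.x = 90  [nav.left = thumb.right + 19]
2. nav.y = 21  [thumb.top = nav.top]
3. nav.w = 212  [nav.w = toolbar.w]
4. nav.h = 50  [toolbar.top = nav.bottom + 19]

nav = (x=90, y=21, w=212, h=50)
violated soft preferences: none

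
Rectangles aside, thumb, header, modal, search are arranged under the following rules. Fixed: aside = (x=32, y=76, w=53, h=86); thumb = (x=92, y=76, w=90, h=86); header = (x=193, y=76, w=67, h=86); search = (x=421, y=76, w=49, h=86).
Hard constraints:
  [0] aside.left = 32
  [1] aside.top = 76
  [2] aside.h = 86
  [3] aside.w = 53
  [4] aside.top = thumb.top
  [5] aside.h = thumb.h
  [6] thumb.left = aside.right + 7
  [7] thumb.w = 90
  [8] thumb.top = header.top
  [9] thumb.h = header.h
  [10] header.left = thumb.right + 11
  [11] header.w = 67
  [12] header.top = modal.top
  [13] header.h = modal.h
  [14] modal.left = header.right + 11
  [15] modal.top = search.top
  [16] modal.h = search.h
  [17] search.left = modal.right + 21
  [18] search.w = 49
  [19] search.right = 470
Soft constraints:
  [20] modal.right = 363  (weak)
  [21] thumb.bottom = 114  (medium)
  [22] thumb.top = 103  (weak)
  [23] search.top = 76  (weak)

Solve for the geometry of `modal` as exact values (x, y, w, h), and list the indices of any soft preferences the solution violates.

1. modal.y = 76  [header.top = modal.top]
2. modal.h = 86  [header.h = modal.h]
3. modal.x = 271  [modal.left = header.right + 11]
4. modal.w = 129  [search.left = modal.right + 21]

modal = (x=271, y=76, w=129, h=86)
violated soft preferences: 20, 21, 22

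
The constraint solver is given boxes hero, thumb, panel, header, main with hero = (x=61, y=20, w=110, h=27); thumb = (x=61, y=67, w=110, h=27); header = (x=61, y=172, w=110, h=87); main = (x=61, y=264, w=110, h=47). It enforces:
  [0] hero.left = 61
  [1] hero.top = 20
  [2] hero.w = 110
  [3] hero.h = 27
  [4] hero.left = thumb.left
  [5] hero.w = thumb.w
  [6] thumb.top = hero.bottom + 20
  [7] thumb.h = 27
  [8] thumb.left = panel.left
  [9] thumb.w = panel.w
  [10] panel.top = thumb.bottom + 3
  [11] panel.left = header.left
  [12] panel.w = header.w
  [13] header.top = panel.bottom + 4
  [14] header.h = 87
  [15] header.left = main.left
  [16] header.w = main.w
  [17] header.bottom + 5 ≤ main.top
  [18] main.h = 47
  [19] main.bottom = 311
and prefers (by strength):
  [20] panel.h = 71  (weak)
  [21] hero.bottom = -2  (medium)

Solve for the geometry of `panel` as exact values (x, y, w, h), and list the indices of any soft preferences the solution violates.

1. panel.x = 61  [thumb.left = panel.left]
2. panel.w = 110  [thumb.w = panel.w]
3. panel.y = 97  [panel.top = thumb.bottom + 3]
4. panel.h = 71  [header.top = panel.bottom + 4]

panel = (x=61, y=97, w=110, h=71)
violated soft preferences: 21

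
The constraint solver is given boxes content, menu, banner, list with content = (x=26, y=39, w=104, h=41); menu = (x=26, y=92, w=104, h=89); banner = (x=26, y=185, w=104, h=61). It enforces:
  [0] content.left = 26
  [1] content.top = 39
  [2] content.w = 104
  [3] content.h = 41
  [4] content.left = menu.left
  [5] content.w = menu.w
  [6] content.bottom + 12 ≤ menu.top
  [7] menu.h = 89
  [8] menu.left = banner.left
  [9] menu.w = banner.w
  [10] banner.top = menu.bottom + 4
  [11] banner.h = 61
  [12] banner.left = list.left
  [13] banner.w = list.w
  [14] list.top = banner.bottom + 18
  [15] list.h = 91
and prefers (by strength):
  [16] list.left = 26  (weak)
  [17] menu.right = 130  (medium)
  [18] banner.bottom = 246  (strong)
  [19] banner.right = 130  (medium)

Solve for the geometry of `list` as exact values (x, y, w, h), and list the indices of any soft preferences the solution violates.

1. list.x = 26  [banner.left = list.left]
2. list.w = 104  [banner.w = list.w]
3. list.y = 264  [list.top = banner.bottom + 18]
4. list.h = 91  [list.h = 91]

list = (x=26, y=264, w=104, h=91)
violated soft preferences: none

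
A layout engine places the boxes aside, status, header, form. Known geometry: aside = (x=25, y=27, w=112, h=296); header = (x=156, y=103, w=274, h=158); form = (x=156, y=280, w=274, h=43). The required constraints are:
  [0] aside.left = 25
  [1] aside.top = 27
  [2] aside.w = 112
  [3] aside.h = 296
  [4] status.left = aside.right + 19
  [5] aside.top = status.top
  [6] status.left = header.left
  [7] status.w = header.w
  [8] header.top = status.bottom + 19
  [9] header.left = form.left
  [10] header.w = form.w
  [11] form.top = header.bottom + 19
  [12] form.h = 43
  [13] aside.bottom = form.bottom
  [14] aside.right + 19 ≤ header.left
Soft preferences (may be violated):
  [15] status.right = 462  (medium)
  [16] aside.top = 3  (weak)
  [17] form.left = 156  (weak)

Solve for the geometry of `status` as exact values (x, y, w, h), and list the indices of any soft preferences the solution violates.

status = (x=156, y=27, w=274, h=57)
violated soft preferences: 15, 16

1. status.x = 156  [status.left = aside.right + 19]
2. status.y = 27  [aside.top = status.top]
3. status.w = 274  [status.w = header.w]
4. status.h = 57  [header.top = status.bottom + 19]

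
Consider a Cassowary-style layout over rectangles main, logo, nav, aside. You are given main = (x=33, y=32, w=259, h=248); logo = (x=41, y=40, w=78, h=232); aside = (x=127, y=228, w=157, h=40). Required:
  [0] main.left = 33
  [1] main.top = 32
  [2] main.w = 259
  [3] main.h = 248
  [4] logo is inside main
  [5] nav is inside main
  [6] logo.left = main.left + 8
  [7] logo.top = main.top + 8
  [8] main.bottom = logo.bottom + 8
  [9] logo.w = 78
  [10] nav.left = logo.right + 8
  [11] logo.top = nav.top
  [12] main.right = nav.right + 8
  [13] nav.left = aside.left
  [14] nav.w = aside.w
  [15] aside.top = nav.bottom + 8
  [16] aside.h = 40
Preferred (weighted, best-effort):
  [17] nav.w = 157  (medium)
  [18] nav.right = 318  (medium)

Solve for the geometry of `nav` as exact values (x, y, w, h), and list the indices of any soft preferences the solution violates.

1. nav.x = 127  [nav.left = logo.right + 8]
2. nav.y = 40  [logo.top = nav.top]
3. nav.w = 157  [main.right = nav.right + 8]
4. nav.h = 180  [aside.top = nav.bottom + 8]

nav = (x=127, y=40, w=157, h=180)
violated soft preferences: 18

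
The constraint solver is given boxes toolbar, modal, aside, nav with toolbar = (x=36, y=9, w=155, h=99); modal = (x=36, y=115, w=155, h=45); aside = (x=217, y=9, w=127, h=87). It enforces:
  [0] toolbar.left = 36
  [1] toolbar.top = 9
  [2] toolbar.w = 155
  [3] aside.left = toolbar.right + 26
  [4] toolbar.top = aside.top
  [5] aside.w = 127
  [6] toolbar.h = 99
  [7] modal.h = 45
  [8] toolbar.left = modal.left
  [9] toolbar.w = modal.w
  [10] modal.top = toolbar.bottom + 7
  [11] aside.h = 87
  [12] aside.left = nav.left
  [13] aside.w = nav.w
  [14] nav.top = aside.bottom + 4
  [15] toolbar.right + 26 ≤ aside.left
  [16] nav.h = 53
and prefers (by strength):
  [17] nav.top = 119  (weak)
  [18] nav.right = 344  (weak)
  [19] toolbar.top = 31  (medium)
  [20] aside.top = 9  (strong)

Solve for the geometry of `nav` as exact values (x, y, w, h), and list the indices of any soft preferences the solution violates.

1. nav.x = 217  [aside.left = nav.left]
2. nav.w = 127  [aside.w = nav.w]
3. nav.y = 100  [nav.top = aside.bottom + 4]
4. nav.h = 53  [nav.h = 53]

nav = (x=217, y=100, w=127, h=53)
violated soft preferences: 17, 19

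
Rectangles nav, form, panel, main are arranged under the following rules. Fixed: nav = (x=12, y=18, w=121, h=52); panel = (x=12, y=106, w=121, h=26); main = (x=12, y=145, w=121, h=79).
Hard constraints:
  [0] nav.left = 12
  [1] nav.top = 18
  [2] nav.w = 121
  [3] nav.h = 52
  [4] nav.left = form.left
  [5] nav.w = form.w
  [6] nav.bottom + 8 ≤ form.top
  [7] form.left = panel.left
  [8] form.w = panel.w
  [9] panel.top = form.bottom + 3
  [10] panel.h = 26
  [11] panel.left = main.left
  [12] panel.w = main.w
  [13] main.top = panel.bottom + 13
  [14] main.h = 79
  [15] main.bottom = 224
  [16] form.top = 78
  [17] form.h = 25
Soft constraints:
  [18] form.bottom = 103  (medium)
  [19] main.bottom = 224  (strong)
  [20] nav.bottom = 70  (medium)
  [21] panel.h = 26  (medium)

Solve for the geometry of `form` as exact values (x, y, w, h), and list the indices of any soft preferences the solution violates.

1. form.x = 12  [nav.left = form.left]
2. form.w = 121  [nav.w = form.w]
3. form.y = 78  [form.top = 78]
4. form.h = 25  [form.h = 25]

form = (x=12, y=78, w=121, h=25)
violated soft preferences: none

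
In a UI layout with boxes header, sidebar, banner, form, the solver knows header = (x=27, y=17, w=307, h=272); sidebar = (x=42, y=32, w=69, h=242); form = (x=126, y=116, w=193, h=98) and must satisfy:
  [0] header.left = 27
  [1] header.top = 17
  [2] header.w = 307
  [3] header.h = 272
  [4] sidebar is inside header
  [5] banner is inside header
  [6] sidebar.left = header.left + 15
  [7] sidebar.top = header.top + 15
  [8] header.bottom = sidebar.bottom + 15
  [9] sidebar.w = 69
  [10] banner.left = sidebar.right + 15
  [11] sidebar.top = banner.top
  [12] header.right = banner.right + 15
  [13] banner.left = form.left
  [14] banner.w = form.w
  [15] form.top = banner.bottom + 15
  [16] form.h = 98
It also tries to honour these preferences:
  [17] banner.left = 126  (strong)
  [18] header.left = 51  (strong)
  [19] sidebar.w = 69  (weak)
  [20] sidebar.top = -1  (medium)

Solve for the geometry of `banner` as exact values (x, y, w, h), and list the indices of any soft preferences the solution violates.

banner = (x=126, y=32, w=193, h=69)
violated soft preferences: 18, 20

1. banner.x = 126  [banner.left = sidebar.right + 15]
2. banner.y = 32  [sidebar.top = banner.top]
3. banner.w = 193  [header.right = banner.right + 15]
4. banner.h = 69  [form.top = banner.bottom + 15]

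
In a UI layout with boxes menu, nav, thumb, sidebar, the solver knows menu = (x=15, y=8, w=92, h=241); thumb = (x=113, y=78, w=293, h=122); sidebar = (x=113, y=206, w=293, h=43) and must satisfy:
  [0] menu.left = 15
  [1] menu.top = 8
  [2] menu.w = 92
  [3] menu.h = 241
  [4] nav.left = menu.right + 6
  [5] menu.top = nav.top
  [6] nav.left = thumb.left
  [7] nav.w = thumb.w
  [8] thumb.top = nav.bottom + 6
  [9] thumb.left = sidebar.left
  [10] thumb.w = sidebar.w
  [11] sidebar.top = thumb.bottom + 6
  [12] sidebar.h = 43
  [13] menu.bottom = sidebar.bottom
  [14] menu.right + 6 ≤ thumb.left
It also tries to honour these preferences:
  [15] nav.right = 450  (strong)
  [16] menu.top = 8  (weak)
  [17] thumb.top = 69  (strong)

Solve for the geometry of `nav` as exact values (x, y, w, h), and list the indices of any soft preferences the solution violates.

1. nav.x = 113  [nav.left = menu.right + 6]
2. nav.y = 8  [menu.top = nav.top]
3. nav.w = 293  [nav.w = thumb.w]
4. nav.h = 64  [thumb.top = nav.bottom + 6]

nav = (x=113, y=8, w=293, h=64)
violated soft preferences: 15, 17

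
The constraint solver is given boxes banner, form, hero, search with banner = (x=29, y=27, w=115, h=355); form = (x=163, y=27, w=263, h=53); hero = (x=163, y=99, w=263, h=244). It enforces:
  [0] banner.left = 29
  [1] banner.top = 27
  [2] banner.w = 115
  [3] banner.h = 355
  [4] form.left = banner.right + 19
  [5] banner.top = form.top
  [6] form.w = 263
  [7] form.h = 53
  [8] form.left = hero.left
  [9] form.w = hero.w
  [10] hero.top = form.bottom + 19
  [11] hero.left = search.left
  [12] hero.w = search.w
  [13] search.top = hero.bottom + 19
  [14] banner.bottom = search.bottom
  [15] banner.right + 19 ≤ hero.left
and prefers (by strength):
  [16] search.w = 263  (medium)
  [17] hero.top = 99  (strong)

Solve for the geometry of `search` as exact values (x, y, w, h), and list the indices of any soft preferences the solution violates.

search = (x=163, y=362, w=263, h=20)
violated soft preferences: none

1. search.x = 163  [hero.left = search.left]
2. search.w = 263  [hero.w = search.w]
3. search.y = 362  [search.top = hero.bottom + 19]
4. search.h = 20  [banner.bottom = search.bottom]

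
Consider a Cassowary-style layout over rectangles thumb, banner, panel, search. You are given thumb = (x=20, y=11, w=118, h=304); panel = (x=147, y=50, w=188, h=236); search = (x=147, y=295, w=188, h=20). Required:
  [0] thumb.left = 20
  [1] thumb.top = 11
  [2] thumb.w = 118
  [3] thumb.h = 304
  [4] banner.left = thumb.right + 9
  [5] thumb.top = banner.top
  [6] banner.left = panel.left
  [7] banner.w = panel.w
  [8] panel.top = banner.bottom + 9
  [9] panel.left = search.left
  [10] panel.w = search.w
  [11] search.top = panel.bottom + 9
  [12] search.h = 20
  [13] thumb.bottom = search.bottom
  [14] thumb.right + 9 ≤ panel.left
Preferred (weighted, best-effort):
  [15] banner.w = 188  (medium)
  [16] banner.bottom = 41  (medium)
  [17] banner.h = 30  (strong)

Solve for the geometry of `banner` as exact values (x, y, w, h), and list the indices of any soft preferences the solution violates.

1. banner.x = 147  [banner.left = thumb.right + 9]
2. banner.y = 11  [thumb.top = banner.top]
3. banner.w = 188  [banner.w = panel.w]
4. banner.h = 30  [panel.top = banner.bottom + 9]

banner = (x=147, y=11, w=188, h=30)
violated soft preferences: none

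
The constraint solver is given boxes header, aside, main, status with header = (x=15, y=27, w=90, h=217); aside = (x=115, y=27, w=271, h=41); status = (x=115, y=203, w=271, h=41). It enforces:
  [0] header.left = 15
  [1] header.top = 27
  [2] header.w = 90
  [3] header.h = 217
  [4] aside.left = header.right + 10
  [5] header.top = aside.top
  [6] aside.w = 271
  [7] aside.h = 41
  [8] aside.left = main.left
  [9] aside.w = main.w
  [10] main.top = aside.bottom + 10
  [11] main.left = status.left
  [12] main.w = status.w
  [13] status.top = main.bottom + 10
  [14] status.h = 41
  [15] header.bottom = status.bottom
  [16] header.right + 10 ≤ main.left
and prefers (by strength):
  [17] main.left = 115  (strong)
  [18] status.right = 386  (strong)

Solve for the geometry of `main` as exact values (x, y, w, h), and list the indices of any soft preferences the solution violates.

main = (x=115, y=78, w=271, h=115)
violated soft preferences: none

1. main.x = 115  [aside.left = main.left]
2. main.w = 271  [aside.w = main.w]
3. main.y = 78  [main.top = aside.bottom + 10]
4. main.h = 115  [status.top = main.bottom + 10]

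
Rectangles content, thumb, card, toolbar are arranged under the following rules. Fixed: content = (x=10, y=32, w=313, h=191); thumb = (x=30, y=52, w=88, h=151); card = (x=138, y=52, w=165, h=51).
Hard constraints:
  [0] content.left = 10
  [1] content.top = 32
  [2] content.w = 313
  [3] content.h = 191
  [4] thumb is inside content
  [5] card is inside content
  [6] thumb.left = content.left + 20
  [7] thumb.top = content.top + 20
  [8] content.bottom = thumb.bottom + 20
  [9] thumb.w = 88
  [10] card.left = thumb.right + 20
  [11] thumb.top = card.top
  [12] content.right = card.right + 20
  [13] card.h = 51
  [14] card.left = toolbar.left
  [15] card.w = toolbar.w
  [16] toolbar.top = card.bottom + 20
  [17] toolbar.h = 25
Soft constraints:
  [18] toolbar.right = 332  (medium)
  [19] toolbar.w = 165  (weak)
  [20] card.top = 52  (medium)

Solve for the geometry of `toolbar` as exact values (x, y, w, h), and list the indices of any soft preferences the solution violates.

1. toolbar.x = 138  [card.left = toolbar.left]
2. toolbar.w = 165  [card.w = toolbar.w]
3. toolbar.y = 123  [toolbar.top = card.bottom + 20]
4. toolbar.h = 25  [toolbar.h = 25]

toolbar = (x=138, y=123, w=165, h=25)
violated soft preferences: 18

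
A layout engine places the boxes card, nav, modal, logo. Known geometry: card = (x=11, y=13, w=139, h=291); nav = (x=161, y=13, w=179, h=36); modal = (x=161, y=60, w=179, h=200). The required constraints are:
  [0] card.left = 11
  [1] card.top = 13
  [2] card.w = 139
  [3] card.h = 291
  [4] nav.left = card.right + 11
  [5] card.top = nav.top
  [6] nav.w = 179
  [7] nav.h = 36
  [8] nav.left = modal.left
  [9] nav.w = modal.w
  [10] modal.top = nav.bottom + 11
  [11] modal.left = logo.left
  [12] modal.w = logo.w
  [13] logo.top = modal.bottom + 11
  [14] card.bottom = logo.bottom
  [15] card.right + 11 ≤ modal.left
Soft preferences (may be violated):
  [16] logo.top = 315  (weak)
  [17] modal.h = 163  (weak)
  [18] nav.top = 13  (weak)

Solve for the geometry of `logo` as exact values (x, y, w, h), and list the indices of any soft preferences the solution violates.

1. logo.x = 161  [modal.left = logo.left]
2. logo.w = 179  [modal.w = logo.w]
3. logo.y = 271  [logo.top = modal.bottom + 11]
4. logo.h = 33  [card.bottom = logo.bottom]

logo = (x=161, y=271, w=179, h=33)
violated soft preferences: 16, 17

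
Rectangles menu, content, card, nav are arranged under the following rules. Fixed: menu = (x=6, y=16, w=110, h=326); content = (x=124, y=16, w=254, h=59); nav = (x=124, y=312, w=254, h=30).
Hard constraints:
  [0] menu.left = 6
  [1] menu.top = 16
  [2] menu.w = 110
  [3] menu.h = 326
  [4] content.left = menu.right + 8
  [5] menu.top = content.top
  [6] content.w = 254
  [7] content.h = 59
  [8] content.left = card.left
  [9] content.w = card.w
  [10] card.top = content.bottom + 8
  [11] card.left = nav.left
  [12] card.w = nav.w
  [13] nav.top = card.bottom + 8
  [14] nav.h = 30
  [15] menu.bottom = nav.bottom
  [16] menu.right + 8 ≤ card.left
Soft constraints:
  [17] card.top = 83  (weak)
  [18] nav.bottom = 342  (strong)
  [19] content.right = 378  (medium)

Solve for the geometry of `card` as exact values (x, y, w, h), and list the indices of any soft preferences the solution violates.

card = (x=124, y=83, w=254, h=221)
violated soft preferences: none

1. card.x = 124  [content.left = card.left]
2. card.w = 254  [content.w = card.w]
3. card.y = 83  [card.top = content.bottom + 8]
4. card.h = 221  [nav.top = card.bottom + 8]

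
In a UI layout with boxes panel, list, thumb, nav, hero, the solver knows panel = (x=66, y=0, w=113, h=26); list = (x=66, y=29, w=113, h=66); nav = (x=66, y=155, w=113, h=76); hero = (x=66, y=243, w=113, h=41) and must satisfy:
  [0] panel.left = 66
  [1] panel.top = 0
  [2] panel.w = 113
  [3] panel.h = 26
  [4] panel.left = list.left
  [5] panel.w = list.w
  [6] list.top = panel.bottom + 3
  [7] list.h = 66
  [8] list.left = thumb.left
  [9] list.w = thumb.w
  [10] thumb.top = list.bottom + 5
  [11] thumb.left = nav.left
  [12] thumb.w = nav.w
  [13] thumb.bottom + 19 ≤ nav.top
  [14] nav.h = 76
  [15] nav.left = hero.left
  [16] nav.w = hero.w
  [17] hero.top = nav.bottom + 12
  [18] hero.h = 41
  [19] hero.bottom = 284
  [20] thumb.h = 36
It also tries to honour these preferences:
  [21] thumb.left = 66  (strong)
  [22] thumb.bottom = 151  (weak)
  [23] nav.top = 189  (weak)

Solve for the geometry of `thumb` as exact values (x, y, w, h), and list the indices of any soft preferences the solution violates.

thumb = (x=66, y=100, w=113, h=36)
violated soft preferences: 22, 23

1. thumb.x = 66  [list.left = thumb.left]
2. thumb.w = 113  [list.w = thumb.w]
3. thumb.y = 100  [thumb.top = list.bottom + 5]
4. thumb.h = 36  [thumb.h = 36]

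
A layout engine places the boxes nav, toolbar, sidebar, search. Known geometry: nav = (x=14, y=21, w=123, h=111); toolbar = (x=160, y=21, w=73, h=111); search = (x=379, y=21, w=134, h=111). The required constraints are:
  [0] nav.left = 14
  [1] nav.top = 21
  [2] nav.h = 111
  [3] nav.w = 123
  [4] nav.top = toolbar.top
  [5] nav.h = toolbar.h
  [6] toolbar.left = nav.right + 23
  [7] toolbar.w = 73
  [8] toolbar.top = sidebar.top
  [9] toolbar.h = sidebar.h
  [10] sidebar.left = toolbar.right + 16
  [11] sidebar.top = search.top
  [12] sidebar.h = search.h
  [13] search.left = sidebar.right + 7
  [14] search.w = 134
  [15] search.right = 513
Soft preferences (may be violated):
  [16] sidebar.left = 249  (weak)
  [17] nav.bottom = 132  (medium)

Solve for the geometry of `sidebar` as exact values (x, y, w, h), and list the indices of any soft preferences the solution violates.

sidebar = (x=249, y=21, w=123, h=111)
violated soft preferences: none

1. sidebar.y = 21  [toolbar.top = sidebar.top]
2. sidebar.h = 111  [toolbar.h = sidebar.h]
3. sidebar.x = 249  [sidebar.left = toolbar.right + 16]
4. sidebar.w = 123  [search.left = sidebar.right + 7]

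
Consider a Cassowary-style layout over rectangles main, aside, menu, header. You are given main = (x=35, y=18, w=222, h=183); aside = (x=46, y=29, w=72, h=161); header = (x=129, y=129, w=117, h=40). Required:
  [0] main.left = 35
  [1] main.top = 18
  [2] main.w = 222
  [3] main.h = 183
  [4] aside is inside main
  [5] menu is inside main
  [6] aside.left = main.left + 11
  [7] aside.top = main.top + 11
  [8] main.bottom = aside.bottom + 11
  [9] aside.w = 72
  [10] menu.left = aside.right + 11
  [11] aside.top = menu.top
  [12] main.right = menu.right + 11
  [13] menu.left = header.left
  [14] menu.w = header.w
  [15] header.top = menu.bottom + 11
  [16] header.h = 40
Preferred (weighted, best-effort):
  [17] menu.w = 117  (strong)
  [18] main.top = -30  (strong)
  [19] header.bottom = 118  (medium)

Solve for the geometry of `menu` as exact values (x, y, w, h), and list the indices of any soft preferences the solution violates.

menu = (x=129, y=29, w=117, h=89)
violated soft preferences: 18, 19

1. menu.x = 129  [menu.left = aside.right + 11]
2. menu.y = 29  [aside.top = menu.top]
3. menu.w = 117  [main.right = menu.right + 11]
4. menu.h = 89  [header.top = menu.bottom + 11]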